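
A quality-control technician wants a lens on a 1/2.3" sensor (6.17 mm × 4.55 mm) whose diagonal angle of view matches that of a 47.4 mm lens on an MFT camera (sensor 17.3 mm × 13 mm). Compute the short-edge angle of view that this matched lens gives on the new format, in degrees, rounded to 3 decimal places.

Sensor diagonal = √(17.3² + 13²) = √468.2900 ≈ 21.6400 mm.
Sensor diagonal = √(6.17² + 4.55²) = √58.7714 ≈ 7.6663 mm.
Equal diagonal AOV ⇒ f₂ = f₁ · 7.6663/21.6400 = 47.4 × 0.35426 ≈ 16.7921 mm.
Short-edge AOV on the new format = 2·arctan(4.55 / (2 × 16.7921)) = 2·arctan(0.13548) ≈ 15.4310°.

15.431°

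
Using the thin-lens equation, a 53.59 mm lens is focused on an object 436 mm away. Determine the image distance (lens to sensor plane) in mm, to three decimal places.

61.100 mm

1/dᵢ = 1/f − 1/dₒ = 1/53.59 − 1/436 = 0.0163666 mm⁻¹.
dᵢ = 1/0.0163666 ≈ 61.1000 mm.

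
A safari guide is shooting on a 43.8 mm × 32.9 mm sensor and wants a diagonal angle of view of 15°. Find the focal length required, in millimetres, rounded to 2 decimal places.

208.05 mm

Sensor diagonal = √(43.8² + 32.9²) = √3000.8500 ≈ 54.7800 mm.
From α = 2·arctan(d/2f) we get f = d / (2·tan(α/2)).
With d = 54.7800 mm and α/2 = 7.5°, tan(α/2) ≈ 0.13165, so f ≈ 54.7800 / 0.26330 ≈ 208.0478 mm.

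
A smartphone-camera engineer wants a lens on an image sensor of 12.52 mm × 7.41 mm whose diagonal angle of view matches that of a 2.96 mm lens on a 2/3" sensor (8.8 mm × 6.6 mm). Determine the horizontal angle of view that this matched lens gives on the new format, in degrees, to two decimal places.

115.96°

Sensor diagonal = √(8.8² + 6.6²) = √121.0000 ≈ 11.0000 mm.
Sensor diagonal = √(12.52² + 7.41²) = √211.6585 ≈ 14.5485 mm.
Equal diagonal AOV ⇒ f₂ = f₁ · 14.5485/11.0000 = 2.96 × 1.32259 ≈ 3.9149 mm.
Horizontal AOV on the new format = 2·arctan(12.52 / (2 × 3.9149)) = 2·arctan(1.59903) ≈ 115.9581°.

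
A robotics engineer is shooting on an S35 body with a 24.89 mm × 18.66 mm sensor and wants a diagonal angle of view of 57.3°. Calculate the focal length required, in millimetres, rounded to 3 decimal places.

28.469 mm

Sensor diagonal = √(24.89² + 18.66²) = √967.7077 ≈ 31.1080 mm.
From α = 2·arctan(d/2f) we get f = d / (2·tan(α/2)).
With d = 31.1080 mm and α/2 = 28.65°, tan(α/2) ≈ 0.54635, so f ≈ 31.1080 / 1.09270 ≈ 28.4689 mm.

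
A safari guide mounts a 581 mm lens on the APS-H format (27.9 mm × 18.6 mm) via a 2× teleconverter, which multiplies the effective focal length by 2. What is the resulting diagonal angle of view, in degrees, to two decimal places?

1.65°

Effective focal length f = 581 × 2 = 1162 mm.
Sensor diagonal = √(27.9² + 18.6²) = √1124.3700 ≈ 33.5316 mm.
α = 2·arctan(33.532 / (2 × 1162)) = 2·arctan(0.01443) ≈ 1.6533°.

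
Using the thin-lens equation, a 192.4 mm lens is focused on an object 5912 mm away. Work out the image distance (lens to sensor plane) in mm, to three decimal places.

198.872 mm

1/dᵢ = 1/f − 1/dₒ = 1/192.4 − 1/5912 = 0.0050284 mm⁻¹.
dᵢ = 1/0.0050284 ≈ 198.8721 mm.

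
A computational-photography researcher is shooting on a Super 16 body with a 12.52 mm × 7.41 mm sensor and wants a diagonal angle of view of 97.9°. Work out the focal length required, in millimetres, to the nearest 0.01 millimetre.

6.33 mm

Sensor diagonal = √(12.52² + 7.41²) = √211.6585 ≈ 14.5485 mm.
From α = 2·arctan(d/2f) we get f = d / (2·tan(α/2)).
With d = 14.5485 mm and α/2 = 48.95°, tan(α/2) ≈ 1.14834, so f ≈ 14.5485 / 2.29669 ≈ 6.3346 mm.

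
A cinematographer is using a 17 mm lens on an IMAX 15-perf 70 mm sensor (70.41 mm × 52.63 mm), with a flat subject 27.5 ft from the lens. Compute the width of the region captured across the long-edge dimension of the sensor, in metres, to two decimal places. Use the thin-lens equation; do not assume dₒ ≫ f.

dₒ: 27.5 ft × 304.8 mm/ft = 8382.00 mm.
Similar triangles through the lens centre give W/dₒ = w/dᵢ; with 1/f = 1/dₒ + 1/dᵢ this gives W = w·(dₒ − f)/f.
W = 70.41 mm × (8382 − 17) / 17 = 70.41 × 492.0588 ≈ 34645.861 mm = 34.6459 m.

34.65 m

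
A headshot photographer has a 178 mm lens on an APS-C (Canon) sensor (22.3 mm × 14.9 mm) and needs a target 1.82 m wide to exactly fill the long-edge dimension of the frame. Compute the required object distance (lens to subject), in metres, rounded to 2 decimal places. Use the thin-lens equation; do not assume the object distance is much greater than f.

W: 1.82 m = 1820 mm.
Magnification m = w/W = dᵢ/dₒ; combined with 1/f = 1/dₒ + 1/dᵢ this gives dₒ = f·(1 + W/w).
dₒ = 178 mm × (1 + 1820/22.3) = 178 × 82.6143 ≈ 14705.354 mm = 14.7054 m.

14.71 m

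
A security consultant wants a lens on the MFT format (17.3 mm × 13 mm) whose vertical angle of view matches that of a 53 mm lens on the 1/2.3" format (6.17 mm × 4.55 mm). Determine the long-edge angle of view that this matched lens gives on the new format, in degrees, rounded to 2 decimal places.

6.54°

Equal vertical AOV ⇒ f₂ = f₁ · 13/4.55 = 53 × 2.85714 ≈ 151.4286 mm.
Long-edge AOV on the new format = 2·arctan(17.3 / (2 × 151.4286)) = 2·arctan(0.05712) ≈ 6.5387°.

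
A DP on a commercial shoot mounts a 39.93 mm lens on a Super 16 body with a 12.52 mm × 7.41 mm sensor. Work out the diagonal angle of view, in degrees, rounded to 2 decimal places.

20.65°

Sensor diagonal = √(12.52² + 7.41²) = √211.6585 ≈ 14.5485 mm.
Angle of view α = 2·arctan(d/2f) with d = 14.5485 mm and f = 39.93 mm.
d/2f = 0.18217; arctan(0.18217) ≈ 10.3246°, so α ≈ 20.6493°.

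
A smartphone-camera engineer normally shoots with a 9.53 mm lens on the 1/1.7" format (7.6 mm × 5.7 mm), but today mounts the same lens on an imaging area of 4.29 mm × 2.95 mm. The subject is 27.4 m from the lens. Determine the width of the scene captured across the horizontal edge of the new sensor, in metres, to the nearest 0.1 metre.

12.3 m

The focal length stays 9.53 mm; the relevant sensor dimension is now w = 4.29 mm. Object distance dₒ = 27.4 m = 27400 mm.
Thin-lens field width W = w·(dₒ − f)/f = 4.29 × (27400 − 9.53)/9.53 ≈ 12330.023 mm = 12.33 m.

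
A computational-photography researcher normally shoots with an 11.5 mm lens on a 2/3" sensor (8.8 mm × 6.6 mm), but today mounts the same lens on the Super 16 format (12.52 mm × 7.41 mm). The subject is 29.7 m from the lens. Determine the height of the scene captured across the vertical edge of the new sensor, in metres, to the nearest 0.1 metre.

19.1 m

The focal length stays 11.5 mm; the relevant sensor dimension is now h = 7.41 mm. Object distance dₒ = 29.7 m = 29700 mm.
Thin-lens field height W = h·(dₒ − f)/f = 7.41 × (29700 − 11.5)/11.5 ≈ 19129.720 mm = 19.1297 m.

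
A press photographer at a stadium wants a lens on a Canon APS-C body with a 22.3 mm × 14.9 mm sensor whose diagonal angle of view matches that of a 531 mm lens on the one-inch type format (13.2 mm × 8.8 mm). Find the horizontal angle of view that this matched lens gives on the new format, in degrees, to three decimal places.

1.423°

Sensor diagonal = √(13.2² + 8.8²) = √251.6800 ≈ 15.8644 mm.
Sensor diagonal = √(22.3² + 14.9²) = √719.3000 ≈ 26.8198 mm.
Equal diagonal AOV ⇒ f₂ = f₁ · 26.8198/15.8644 = 531 × 1.69056 ≈ 897.6875 mm.
Horizontal AOV on the new format = 2·arctan(22.3 / (2 × 897.6875)) = 2·arctan(0.01242) ≈ 1.4232°.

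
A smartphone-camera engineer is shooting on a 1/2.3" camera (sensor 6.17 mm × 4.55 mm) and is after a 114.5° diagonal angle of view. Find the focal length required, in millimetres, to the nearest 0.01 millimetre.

Sensor diagonal = √(6.17² + 4.55²) = √58.7714 ≈ 7.6663 mm.
From α = 2·arctan(d/2f) we get f = d / (2·tan(α/2)).
With d = 7.6663 mm and α/2 = 57.25°, tan(α/2) ≈ 1.55467, so f ≈ 7.6663 / 3.10935 ≈ 2.4655 mm.

2.47 mm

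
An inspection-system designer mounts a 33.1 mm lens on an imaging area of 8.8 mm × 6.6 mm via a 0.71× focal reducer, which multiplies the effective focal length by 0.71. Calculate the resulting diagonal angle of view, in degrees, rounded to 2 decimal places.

Effective focal length f = 33.1 × 0.71 = 23.501 mm.
Sensor diagonal = √(8.8² + 6.6²) = √121.0000 ≈ 11.0000 mm.
α = 2·arctan(11.000 / (2 × 23.501)) = 2·arctan(0.23403) ≈ 26.3440°.

26.34°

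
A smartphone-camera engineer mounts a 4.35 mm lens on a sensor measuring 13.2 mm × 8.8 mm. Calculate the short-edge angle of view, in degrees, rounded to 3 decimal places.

Angle of view α = 2·arctan(h/2f) with h = 8.8 mm and f = 4.35 mm.
h/2f = 1.01149; arctan(1.01149) ≈ 45.3274°, so α ≈ 90.6548°.

90.655°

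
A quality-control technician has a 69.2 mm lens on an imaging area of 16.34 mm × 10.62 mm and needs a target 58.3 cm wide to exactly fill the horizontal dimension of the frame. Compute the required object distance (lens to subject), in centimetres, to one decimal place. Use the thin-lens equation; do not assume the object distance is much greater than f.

253.8 cm

W: 58.3 cm = 583 mm.
Magnification m = w/W = dᵢ/dₒ; combined with 1/f = 1/dₒ + 1/dᵢ this gives dₒ = f·(1 + W/w).
dₒ = 69.2 mm × (1 + 583/16.34) = 69.2 × 36.6793 ≈ 2538.209 mm = 253.821 cm.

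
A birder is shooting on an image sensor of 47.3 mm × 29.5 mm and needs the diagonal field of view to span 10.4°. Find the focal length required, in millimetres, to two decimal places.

Sensor diagonal = √(47.3² + 29.5²) = √3107.5400 ≈ 55.7453 mm.
From α = 2·arctan(d/2f) we get f = d / (2·tan(α/2)).
With d = 55.7453 mm and α/2 = 5.2°, tan(α/2) ≈ 0.09101, so f ≈ 55.7453 / 0.18201 ≈ 306.2689 mm.

306.27 mm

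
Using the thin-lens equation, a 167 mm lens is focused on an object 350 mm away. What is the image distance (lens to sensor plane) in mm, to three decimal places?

1/dᵢ = 1/f − 1/dₒ = 1/167 − 1/350 = 0.0031309 mm⁻¹.
dᵢ = 1/0.0031309 ≈ 319.3989 mm.

319.399 mm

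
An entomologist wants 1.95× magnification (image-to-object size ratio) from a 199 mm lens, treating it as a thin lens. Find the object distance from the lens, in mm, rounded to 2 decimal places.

301.05 mm

With m = dᵢ/dₒ and 1/f = 1/dₒ + 1/dᵢ, substituting dᵢ = m·dₒ gives 1/f = (1 + 1/m)/dₒ, hence dₒ = f·(1 + 1/m).
dₒ = 199 × (1 + 1/1.95) = 199 × 1.51282 ≈ 301.051 mm.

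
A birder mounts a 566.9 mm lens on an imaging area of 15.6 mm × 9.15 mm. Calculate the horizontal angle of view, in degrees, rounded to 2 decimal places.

Angle of view α = 2·arctan(w/2f) with w = 15.6 mm and f = 566.9 mm.
w/2f = 0.01376; arctan(0.01376) ≈ 0.7883°, so α ≈ 1.5766°.

1.58°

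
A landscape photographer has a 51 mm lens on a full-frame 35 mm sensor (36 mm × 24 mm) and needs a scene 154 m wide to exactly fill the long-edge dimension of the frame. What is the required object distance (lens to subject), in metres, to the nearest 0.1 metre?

W: 154 m = 154000 mm.
Magnification m = w/W = dᵢ/dₒ; combined with 1/f = 1/dₒ + 1/dᵢ this gives dₒ = f·(1 + W/w).
dₒ = 51 mm × (1 + 154000/36) = 51 × 4278.7778 ≈ 218217.667 mm = 218.218 m.

218.2 m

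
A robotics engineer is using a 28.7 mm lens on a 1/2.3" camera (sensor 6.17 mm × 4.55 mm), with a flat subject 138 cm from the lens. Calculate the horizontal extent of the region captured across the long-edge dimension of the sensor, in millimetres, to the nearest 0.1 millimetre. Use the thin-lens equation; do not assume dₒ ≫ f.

dₒ: 138 cm = 1380 mm.
Similar triangles through the lens centre give W/dₒ = w/dᵢ; with 1/f = 1/dₒ + 1/dᵢ this gives W = w·(dₒ − f)/f.
W = 6.17 mm × (1380 − 28.7) / 28.7 = 6.17 × 47.0836 ≈ 290.506 mm.

290.5 mm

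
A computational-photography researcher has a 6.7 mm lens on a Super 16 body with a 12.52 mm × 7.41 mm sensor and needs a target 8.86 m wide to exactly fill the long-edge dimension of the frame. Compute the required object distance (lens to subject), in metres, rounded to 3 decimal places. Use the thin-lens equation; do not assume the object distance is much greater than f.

W: 8.86 m = 8860 mm.
Magnification m = w/W = dᵢ/dₒ; combined with 1/f = 1/dₒ + 1/dᵢ this gives dₒ = f·(1 + W/w).
dₒ = 6.7 mm × (1 + 8860/12.52) = 6.7 × 708.6677 ≈ 4748.074 mm = 4.74807 m.

4.748 m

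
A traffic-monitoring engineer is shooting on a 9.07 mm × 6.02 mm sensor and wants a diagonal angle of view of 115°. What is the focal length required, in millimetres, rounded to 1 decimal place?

3.5 mm

Sensor diagonal = √(9.07² + 6.02²) = √118.5053 ≈ 10.8860 mm.
From α = 2·arctan(d/2f) we get f = d / (2·tan(α/2)).
With d = 10.8860 mm and α/2 = 57.5°, tan(α/2) ≈ 1.56969, so f ≈ 10.8860 / 3.13937 ≈ 3.4676 mm.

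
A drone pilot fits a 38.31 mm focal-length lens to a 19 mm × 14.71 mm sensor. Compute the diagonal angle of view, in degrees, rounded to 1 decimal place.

Sensor diagonal = √(19² + 14.71²) = √577.3841 ≈ 24.0288 mm.
Angle of view α = 2·arctan(d/2f) with d = 24.0288 mm and f = 38.31 mm.
d/2f = 0.31361; arctan(0.31361) ≈ 17.4120°, so α ≈ 34.8239°.

34.8°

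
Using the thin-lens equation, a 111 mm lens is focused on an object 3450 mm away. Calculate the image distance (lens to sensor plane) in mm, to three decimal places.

1/dᵢ = 1/f − 1/dₒ = 1/111 − 1/3450 = 0.0087192 mm⁻¹.
dᵢ = 1/0.0087192 ≈ 114.6900 mm.

114.690 mm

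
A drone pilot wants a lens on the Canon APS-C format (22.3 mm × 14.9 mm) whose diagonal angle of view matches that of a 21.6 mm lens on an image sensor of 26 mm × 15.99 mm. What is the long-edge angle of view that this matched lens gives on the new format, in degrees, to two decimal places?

60.87°

Sensor diagonal = √(26² + 15.99²) = √931.6801 ≈ 30.5234 mm.
Sensor diagonal = √(22.3² + 14.9²) = √719.3000 ≈ 26.8198 mm.
Equal diagonal AOV ⇒ f₂ = f₁ · 26.8198/30.5234 = 21.6 × 0.87866 ≈ 18.9791 mm.
Long-edge AOV on the new format = 2·arctan(22.3 / (2 × 18.9791)) = 2·arctan(0.58749) ≈ 60.8675°.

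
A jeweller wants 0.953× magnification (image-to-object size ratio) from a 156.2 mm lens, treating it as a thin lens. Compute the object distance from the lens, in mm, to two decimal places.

320.10 mm

With m = dᵢ/dₒ and 1/f = 1/dₒ + 1/dᵢ, substituting dᵢ = m·dₒ gives 1/f = (1 + 1/m)/dₒ, hence dₒ = f·(1 + 1/m).
dₒ = 156.2 × (1 + 1/0.953) = 156.2 × 2.04932 ≈ 320.103 mm.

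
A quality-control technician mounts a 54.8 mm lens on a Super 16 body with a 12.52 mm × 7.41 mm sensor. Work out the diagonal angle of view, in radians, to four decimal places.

0.2639 rad

Sensor diagonal = √(12.52² + 7.41²) = √211.6585 ≈ 14.5485 mm.
Angle of view α = 2·arctan(d/2f) with d = 14.5485 mm and f = 54.8 mm.
d/2f = 0.13274; arctan(0.13274) ≈ 0.1320 rad, so α ≈ 0.2639 rad.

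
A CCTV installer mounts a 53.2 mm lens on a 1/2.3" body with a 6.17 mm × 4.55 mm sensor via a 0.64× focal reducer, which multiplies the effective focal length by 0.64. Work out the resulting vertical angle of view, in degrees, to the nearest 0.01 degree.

7.65°

Effective focal length f = 53.2 × 0.64 = 34.048 mm.
α = 2·arctan(4.55 / (2 × 34.048)) = 2·arctan(0.06682) ≈ 7.6453°.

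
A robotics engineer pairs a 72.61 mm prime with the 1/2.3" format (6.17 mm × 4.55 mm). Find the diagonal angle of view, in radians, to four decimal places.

0.1055 rad

Sensor diagonal = √(6.17² + 4.55²) = √58.7714 ≈ 7.6663 mm.
Angle of view α = 2·arctan(d/2f) with d = 7.6663 mm and f = 72.61 mm.
d/2f = 0.05279; arctan(0.05279) ≈ 0.0527 rad, so α ≈ 0.1055 rad.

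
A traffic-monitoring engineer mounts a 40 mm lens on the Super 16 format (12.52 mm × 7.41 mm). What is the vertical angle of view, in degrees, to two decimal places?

Angle of view α = 2·arctan(h/2f) with h = 7.41 mm and f = 40 mm.
h/2f = 0.09262; arctan(0.09262) ≈ 5.2919°, so α ≈ 10.5838°.

10.58°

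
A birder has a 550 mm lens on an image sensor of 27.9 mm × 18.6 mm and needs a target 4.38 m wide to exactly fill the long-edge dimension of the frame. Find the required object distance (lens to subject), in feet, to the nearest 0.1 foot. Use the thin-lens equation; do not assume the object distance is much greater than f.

W: 4.38 m = 4380 mm.
Magnification m = w/W = dᵢ/dₒ; combined with 1/f = 1/dₒ + 1/dᵢ this gives dₒ = f·(1 + W/w).
dₒ = 550 mm × (1 + 4380/27.9) = 550 × 157.9892 ≈ 86894.086 mm = 86894.086/304.8 ft = 285.086 ft.

285.1 ft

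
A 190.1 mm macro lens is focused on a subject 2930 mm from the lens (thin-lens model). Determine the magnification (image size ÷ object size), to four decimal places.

0.0694×

Thin lens: 1/f = 1/dₒ + 1/dᵢ → 1/dᵢ = 1/190.1 − 1/2930 = 0.0049191 mm⁻¹, so dᵢ ≈ 203.2895 mm.
Magnification m = dᵢ/dₒ = 203.2895/2930 ≈ 0.06938.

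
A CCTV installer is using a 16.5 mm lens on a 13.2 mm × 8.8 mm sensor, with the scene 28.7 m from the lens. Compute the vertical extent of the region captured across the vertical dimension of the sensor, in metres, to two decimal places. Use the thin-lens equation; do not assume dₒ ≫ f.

15.30 m

dₒ: 28.7 m = 28700 mm.
Similar triangles through the lens centre give W/dₒ = h/dᵢ; with 1/f = 1/dₒ + 1/dᵢ this gives W = h·(dₒ − f)/f.
W = 8.8 mm × (28700 − 16.5) / 16.5 = 8.8 × 1738.3939 ≈ 15297.867 mm = 15.2979 m.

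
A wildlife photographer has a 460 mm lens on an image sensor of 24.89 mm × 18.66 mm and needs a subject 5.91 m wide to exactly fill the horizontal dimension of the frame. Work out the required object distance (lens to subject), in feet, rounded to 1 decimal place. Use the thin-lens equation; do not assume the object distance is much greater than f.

359.9 ft

W: 5.91 m = 5910 mm.
Magnification m = w/W = dᵢ/dₒ; combined with 1/f = 1/dₒ + 1/dᵢ this gives dₒ = f·(1 + W/w).
dₒ = 460 mm × (1 + 5910/24.89) = 460 × 238.4448 ≈ 109684.588 mm = 109684.588/304.8 ft = 359.858 ft.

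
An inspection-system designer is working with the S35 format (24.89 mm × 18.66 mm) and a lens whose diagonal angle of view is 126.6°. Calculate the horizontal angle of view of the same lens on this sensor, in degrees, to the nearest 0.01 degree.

Sensor diagonal = √(24.89² + 18.66²) = √967.7077 ≈ 31.1080 mm.
From the diagonal AOV: f = 31.1080 / (2·tan(63.3°)) = 31.1080 / 3.97656 ≈ 7.8228 mm.
Horizontal AOV = 2·arctan(24.89 / (2 × 7.8228)) = 2·arctan(1.59085) ≈ 115.6936°.

115.69°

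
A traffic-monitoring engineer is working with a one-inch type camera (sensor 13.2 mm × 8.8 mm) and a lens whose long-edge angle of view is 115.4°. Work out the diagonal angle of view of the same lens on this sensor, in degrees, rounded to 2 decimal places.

From the long-edge AOV: f = 13.2 / (2·tan(57.7°)) = 13.2 / 3.16369 ≈ 4.1723 mm.
Sensor diagonal = √(13.2² + 8.8²) = √251.6800 ≈ 15.8644 mm.
Diagonal AOV = 2·arctan(15.8644 / (2 × 4.1723)) = 2·arctan(1.90114) ≈ 124.5112°.

124.51°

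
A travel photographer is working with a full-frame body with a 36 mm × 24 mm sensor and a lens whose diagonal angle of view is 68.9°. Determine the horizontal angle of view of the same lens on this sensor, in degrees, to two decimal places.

59.43°

Sensor diagonal = √(36² + 24²) = √1872.0000 ≈ 43.2666 mm.
From the diagonal AOV: f = 43.2666 / (2·tan(34.45°)) = 43.2666 / 1.37199 ≈ 31.5356 mm.
Horizontal AOV = 2·arctan(36 / (2 × 31.5356)) = 2·arctan(0.57078) ≈ 59.4341°.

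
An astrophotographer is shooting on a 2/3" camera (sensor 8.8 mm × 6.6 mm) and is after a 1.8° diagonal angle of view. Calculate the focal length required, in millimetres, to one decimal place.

350.1 mm

Sensor diagonal = √(8.8² + 6.6²) = √121.0000 ≈ 11.0000 mm.
From α = 2·arctan(d/2f) we get f = d / (2·tan(α/2)).
With d = 11.0000 mm and α/2 = 0.9°, tan(α/2) ≈ 0.01571, so f ≈ 11.0000 / 0.03142 ≈ 350.1121 mm.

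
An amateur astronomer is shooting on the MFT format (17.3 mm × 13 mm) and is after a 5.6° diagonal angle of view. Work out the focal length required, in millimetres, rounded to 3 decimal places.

Sensor diagonal = √(17.3² + 13²) = √468.2900 ≈ 21.6400 mm.
From α = 2·arctan(d/2f) we get f = d / (2·tan(α/2)).
With d = 21.6400 mm and α/2 = 2.8°, tan(α/2) ≈ 0.04891, so f ≈ 21.6400 / 0.09782 ≈ 221.2311 mm.

221.231 mm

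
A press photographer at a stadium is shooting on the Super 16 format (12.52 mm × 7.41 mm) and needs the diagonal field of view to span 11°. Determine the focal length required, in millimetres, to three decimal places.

Sensor diagonal = √(12.52² + 7.41²) = √211.6585 ≈ 14.5485 mm.
From α = 2·arctan(d/2f) we get f = d / (2·tan(α/2)).
With d = 14.5485 mm and α/2 = 5.5°, tan(α/2) ≈ 0.09629, so f ≈ 14.5485 / 0.19258 ≈ 75.5459 mm.

75.546 mm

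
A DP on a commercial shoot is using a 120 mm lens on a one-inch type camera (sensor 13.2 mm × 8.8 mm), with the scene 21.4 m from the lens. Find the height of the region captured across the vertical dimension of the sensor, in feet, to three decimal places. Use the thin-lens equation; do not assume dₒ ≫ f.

dₒ: 21.4 m = 21400 mm.
Similar triangles through the lens centre give W/dₒ = h/dᵢ; with 1/f = 1/dₒ + 1/dᵢ this gives W = h·(dₒ − f)/f.
W = 8.8 mm × (21400 − 120) / 120 = 8.8 × 177.3333 ≈ 1560.533 mm = 1560.533/304.8 ft = 5.11986 ft.

5.120 ft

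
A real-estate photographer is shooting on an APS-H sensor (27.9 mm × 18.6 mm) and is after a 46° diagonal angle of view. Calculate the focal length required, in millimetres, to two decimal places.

Sensor diagonal = √(27.9² + 18.6²) = √1124.3700 ≈ 33.5316 mm.
From α = 2·arctan(d/2f) we get f = d / (2·tan(α/2)).
With d = 33.5316 mm and α/2 = 23°, tan(α/2) ≈ 0.42447, so f ≈ 33.5316 / 0.84895 ≈ 39.4978 mm.

39.50 mm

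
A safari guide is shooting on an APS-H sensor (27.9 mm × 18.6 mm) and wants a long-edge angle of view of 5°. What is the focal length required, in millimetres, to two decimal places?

319.51 mm

From α = 2·arctan(w/2f) we get f = w / (2·tan(α/2)).
With w = 27.9 mm and α/2 = 2.5°, tan(α/2) ≈ 0.04366, so f ≈ 27.9 / 0.08732 ≈ 319.5075 mm.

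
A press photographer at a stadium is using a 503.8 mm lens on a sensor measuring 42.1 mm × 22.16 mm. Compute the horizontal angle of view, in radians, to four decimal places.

Angle of view α = 2·arctan(w/2f) with w = 42.1 mm and f = 503.8 mm.
w/2f = 0.04178; arctan(0.04178) ≈ 0.0418 rad, so α ≈ 0.0835 rad.

0.0835 rad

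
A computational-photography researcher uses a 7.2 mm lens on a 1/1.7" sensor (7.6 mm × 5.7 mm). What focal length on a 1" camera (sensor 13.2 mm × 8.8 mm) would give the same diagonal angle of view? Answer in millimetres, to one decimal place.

12.0 mm

Sensor diagonal = √(7.6² + 5.7²) = √90.2500 ≈ 9.5000 mm.
Sensor diagonal = √(13.2² + 8.8²) = √251.6800 ≈ 15.8644 mm.
Equal angle of view means equal diagonal/f ratio, so f₂ = f₁ · (diagonal₂/diagonal₁) = 7.2 × 15.8644/9.5000.
f₂ = 7.2 × 1.66994 ≈ 12.024 mm.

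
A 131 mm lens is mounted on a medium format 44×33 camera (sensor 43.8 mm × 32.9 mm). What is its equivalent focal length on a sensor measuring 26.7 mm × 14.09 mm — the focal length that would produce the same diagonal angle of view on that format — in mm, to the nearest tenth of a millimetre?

72.2 mm

Sensor diagonal = √(43.8² + 32.9²) = √3000.8500 ≈ 54.7800 mm.
Sensor diagonal = √(26.7² + 14.09²) = √911.4181 ≈ 30.1897 mm.
Equal angle of view means equal diagonal/f ratio, so f₂ = f₁ · (diagonal₂/diagonal₁) = 131 × 30.1897/54.7800.
f₂ = 131 × 0.55111 ≈ 72.195 mm.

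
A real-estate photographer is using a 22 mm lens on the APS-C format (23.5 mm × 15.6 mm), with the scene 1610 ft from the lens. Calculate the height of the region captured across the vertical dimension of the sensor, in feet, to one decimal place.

dₒ: 1610 ft × 304.8 mm/ft = 490727.98 mm.
Similar triangles through the lens centre give W/dₒ = h/dᵢ; with 1/f = 1/dₒ + 1/dᵢ this gives W = h·(dₒ − f)/f.
W = 15.6 mm × (490728 − 22) / 22 = 15.6 × 22304.8175 ≈ 347955.153 mm = 347955.153/304.8 ft = 1141.59 ft.

1141.6 ft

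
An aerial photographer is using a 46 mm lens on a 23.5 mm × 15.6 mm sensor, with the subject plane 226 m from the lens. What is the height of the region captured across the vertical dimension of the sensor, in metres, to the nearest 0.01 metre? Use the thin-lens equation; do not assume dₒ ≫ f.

76.63 m

dₒ: 226 m = 226000 mm.
Similar triangles through the lens centre give W/dₒ = h/dᵢ; with 1/f = 1/dₒ + 1/dᵢ this gives W = h·(dₒ − f)/f.
W = 15.6 mm × (226000 − 46) / 46 = 15.6 × 4912.0435 ≈ 76627.878 mm = 76.6279 m.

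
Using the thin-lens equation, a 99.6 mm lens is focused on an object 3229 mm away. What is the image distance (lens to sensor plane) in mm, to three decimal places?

1/dᵢ = 1/f − 1/dₒ = 1/99.6 − 1/3229 = 0.0097305 mm⁻¹.
dᵢ = 1/0.0097305 ≈ 102.7700 mm.

102.770 mm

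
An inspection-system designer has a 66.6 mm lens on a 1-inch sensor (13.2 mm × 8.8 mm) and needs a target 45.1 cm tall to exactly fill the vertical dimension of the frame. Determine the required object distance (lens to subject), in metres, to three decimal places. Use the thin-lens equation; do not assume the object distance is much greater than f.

W: 45.1 cm = 451 mm.
Magnification m = h/W = dᵢ/dₒ; combined with 1/f = 1/dₒ + 1/dᵢ this gives dₒ = f·(1 + W/h).
dₒ = 66.6 mm × (1 + 451/8.8) = 66.6 × 52.2500 ≈ 3479.850 mm = 3.47985 m.

3.480 m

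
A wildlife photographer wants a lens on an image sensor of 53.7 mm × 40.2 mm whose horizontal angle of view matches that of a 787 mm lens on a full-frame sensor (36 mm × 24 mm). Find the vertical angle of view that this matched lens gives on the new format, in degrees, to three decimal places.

Equal horizontal AOV ⇒ f₂ = f₁ · 53.7/36 = 787 × 1.49167 ≈ 1173.9417 mm.
Vertical AOV on the new format = 2·arctan(40.2 / (2 × 1173.9417)) = 2·arctan(0.01712) ≈ 1.9618°.

1.962°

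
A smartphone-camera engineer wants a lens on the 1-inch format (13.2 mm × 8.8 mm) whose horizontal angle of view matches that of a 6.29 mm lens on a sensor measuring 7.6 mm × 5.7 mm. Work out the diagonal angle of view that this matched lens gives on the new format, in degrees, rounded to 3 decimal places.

Equal horizontal AOV ⇒ f₂ = f₁ · 13.2/7.6 = 6.29 × 1.73684 ≈ 10.9247 mm.
Sensor diagonal = √(13.2² + 8.8²) = √251.6800 ≈ 15.8644 mm.
Diagonal AOV on the new format = 2·arctan(15.8644 / (2 × 10.9247)) = 2·arctan(0.72608) ≈ 71.9652°.

71.965°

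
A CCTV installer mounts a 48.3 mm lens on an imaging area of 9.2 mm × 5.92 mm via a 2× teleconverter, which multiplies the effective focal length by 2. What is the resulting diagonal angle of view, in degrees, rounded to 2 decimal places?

Effective focal length f = 48.3 × 2 = 96.6 mm.
Sensor diagonal = √(9.2² + 5.92²) = √119.6864 ≈ 10.9401 mm.
α = 2·arctan(10.940 / (2 × 96.6)) = 2·arctan(0.05663) ≈ 6.4819°.

6.48°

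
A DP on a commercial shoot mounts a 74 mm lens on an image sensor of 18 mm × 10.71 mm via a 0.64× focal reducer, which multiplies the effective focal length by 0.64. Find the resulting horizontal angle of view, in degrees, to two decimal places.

Effective focal length f = 74 × 0.64 = 47.36 mm.
α = 2·arctan(18 / (2 × 47.36)) = 2·arctan(0.19003) ≈ 21.5197°.

21.52°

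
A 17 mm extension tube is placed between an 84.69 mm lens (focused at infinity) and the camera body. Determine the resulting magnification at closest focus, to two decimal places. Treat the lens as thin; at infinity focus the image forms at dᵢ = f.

The tube moves the image plane from f to f + e, so dᵢ = 84.69 + 17 = 101.69 mm. Focus is achieved when 1/f = 1/dₒ + 1/dᵢ, giving dₒ = 1/(1/f − 1/(f+e)).
Magnification m = dᵢ/dₒ = (f+e)·(1/f − 1/(f+e)) = e/f = 17/84.69 ≈ 0.2007.

0.20×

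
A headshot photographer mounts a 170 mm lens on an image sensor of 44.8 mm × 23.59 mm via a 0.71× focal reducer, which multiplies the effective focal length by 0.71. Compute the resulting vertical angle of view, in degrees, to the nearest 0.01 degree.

Effective focal length f = 170 × 0.71 = 120.7 mm.
α = 2·arctan(23.59 / (2 × 120.7)) = 2·arctan(0.09772) ≈ 11.1626°.

11.16°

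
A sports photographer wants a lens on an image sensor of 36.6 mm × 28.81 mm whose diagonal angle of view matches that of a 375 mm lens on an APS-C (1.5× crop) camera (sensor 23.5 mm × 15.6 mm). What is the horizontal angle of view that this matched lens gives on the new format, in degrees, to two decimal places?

Sensor diagonal = √(23.5² + 15.6²) = √795.6100 ≈ 28.2066 mm.
Sensor diagonal = √(36.6² + 28.81²) = √2169.5761 ≈ 46.5787 mm.
Equal diagonal AOV ⇒ f₂ = f₁ · 46.5787/28.2066 = 375 × 1.65134 ≈ 619.2537 mm.
Horizontal AOV on the new format = 2·arctan(36.6 / (2 × 619.2537)) = 2·arctan(0.02955) ≈ 3.3854°.

3.39°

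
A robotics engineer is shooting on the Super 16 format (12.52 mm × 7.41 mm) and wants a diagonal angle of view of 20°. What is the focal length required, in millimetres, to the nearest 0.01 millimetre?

Sensor diagonal = √(12.52² + 7.41²) = √211.6585 ≈ 14.5485 mm.
From α = 2·arctan(d/2f) we get f = d / (2·tan(α/2)).
With d = 14.5485 mm and α/2 = 10°, tan(α/2) ≈ 0.17633, so f ≈ 14.5485 / 0.35265 ≈ 41.2543 mm.

41.25 mm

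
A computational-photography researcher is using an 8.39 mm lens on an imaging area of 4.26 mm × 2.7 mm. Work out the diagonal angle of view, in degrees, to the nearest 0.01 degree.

33.46°

Sensor diagonal = √(4.26² + 2.7²) = √25.4376 ≈ 5.0436 mm.
Angle of view α = 2·arctan(d/2f) with d = 5.0436 mm and f = 8.39 mm.
d/2f = 0.30057; arctan(0.30057) ≈ 16.7292°, so α ≈ 33.4584°.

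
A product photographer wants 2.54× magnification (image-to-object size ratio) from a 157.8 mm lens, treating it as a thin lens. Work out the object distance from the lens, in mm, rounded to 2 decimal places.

219.93 mm

With m = dᵢ/dₒ and 1/f = 1/dₒ + 1/dᵢ, substituting dᵢ = m·dₒ gives 1/f = (1 + 1/m)/dₒ, hence dₒ = f·(1 + 1/m).
dₒ = 157.8 × (1 + 1/2.54) = 157.8 × 1.39370 ≈ 219.926 mm.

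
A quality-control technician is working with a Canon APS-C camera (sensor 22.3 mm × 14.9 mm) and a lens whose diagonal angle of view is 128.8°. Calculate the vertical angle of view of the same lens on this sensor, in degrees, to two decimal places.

Sensor diagonal = √(22.3² + 14.9²) = √719.3000 ≈ 26.8198 mm.
From the diagonal AOV: f = 26.8198 / (2·tan(64.4°)) = 26.8198 / 4.17432 ≈ 6.4249 mm.
Vertical AOV = 2·arctan(14.9 / (2 × 6.4249)) = 2·arctan(1.15954) ≈ 98.4505°.

98.45°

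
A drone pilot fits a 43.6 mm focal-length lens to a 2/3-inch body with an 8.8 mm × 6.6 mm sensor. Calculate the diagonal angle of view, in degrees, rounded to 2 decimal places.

Sensor diagonal = √(8.8² + 6.6²) = √121.0000 ≈ 11.0000 mm.
Angle of view α = 2·arctan(d/2f) with d = 11.0000 mm and f = 43.6 mm.
d/2f = 0.12615; arctan(0.12615) ≈ 7.1897°, so α ≈ 14.3794°.

14.38°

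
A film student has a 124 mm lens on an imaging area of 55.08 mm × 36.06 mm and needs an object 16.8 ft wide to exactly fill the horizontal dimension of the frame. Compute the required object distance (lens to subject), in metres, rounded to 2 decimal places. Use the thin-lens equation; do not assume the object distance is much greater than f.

11.65 m

W: 16.8 ft × 304.8 mm/ft = 5120.64 mm.
Magnification m = w/W = dᵢ/dₒ; combined with 1/f = 1/dₒ + 1/dᵢ this gives dₒ = f·(1 + W/w).
dₒ = 124 mm × (1 + 5120.64/55.08) = 124 × 93.9673 ≈ 11651.947 mm = 11.6519 m.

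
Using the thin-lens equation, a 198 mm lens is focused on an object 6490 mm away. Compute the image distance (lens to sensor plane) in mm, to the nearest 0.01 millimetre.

1/dᵢ = 1/f − 1/dₒ = 1/198 − 1/6490 = 0.0048964 mm⁻¹.
dᵢ = 1/0.0048964 ≈ 204.2308 mm.

204.23 mm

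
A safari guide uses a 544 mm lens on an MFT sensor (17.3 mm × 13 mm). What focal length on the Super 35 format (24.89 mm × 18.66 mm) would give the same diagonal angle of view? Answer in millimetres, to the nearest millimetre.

Sensor diagonal = √(17.3² + 13²) = √468.2900 ≈ 21.6400 mm.
Sensor diagonal = √(24.89² + 18.66²) = √967.7077 ≈ 31.1080 mm.
Equal angle of view means equal diagonal/f ratio, so f₂ = f₁ · (diagonal₂/diagonal₁) = 544 × 31.1080/21.6400.
f₂ = 544 × 1.43752 ≈ 782.012 mm.

782 mm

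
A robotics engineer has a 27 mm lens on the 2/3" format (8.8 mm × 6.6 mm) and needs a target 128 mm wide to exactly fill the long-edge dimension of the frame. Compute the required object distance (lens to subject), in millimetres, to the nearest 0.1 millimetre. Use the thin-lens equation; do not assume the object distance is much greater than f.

Magnification m = w/W = dᵢ/dₒ; combined with 1/f = 1/dₒ + 1/dᵢ this gives dₒ = f·(1 + W/w).
dₒ = 27 mm × (1 + 128/8.8) = 27 × 15.5455 ≈ 419.727 mm.

419.7 mm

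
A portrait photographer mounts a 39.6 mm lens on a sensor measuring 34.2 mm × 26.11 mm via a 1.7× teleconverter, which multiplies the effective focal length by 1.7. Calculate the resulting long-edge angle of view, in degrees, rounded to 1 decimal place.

Effective focal length f = 39.6 × 1.7 = 67.32 mm.
α = 2·arctan(34.2 / (2 × 67.32)) = 2·arctan(0.25401) ≈ 28.5046°.

28.5°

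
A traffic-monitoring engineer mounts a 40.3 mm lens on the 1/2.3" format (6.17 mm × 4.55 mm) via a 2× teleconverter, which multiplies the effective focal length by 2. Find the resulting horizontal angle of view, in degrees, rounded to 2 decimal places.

Effective focal length f = 40.3 × 2 = 80.6 mm.
α = 2·arctan(6.17 / (2 × 80.6)) = 2·arctan(0.03828) ≈ 4.3839°.

4.38°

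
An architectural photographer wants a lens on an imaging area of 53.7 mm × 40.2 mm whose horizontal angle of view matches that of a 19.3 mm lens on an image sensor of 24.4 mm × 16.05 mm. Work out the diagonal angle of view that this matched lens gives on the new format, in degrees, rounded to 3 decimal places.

76.591°

Equal horizontal AOV ⇒ f₂ = f₁ · 53.7/24.4 = 19.3 × 2.20082 ≈ 42.4758 mm.
Sensor diagonal = √(53.7² + 40.2²) = √4499.7300 ≈ 67.0800 mm.
Diagonal AOV on the new format = 2·arctan(67.0800 / (2 × 42.4758)) = 2·arctan(0.78963) ≈ 76.5911°.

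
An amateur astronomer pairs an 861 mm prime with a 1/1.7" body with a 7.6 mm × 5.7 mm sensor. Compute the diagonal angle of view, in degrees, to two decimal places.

Sensor diagonal = √(7.6² + 5.7²) = √90.2500 ≈ 9.5000 mm.
Angle of view α = 2·arctan(d/2f) with d = 9.5000 mm and f = 861 mm.
d/2f = 0.00552; arctan(0.00552) ≈ 0.3161°, so α ≈ 0.6322°.

0.63°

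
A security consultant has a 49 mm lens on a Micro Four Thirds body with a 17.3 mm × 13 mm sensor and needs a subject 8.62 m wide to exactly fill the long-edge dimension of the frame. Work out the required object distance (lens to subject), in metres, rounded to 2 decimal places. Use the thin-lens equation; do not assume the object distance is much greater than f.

W: 8.62 m = 8620 mm.
Magnification m = w/W = dᵢ/dₒ; combined with 1/f = 1/dₒ + 1/dᵢ this gives dₒ = f·(1 + W/w).
dₒ = 49 mm × (1 + 8620/17.3) = 49 × 499.2659 ≈ 24464.029 mm = 24.464 m.

24.46 m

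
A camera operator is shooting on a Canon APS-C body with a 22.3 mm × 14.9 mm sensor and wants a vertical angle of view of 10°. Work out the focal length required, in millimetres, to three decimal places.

From α = 2·arctan(h/2f) we get f = h / (2·tan(α/2)).
With h = 14.9 mm and α/2 = 5°, tan(α/2) ≈ 0.08749, so f ≈ 14.9 / 0.17498 ≈ 85.1539 mm.

85.154 mm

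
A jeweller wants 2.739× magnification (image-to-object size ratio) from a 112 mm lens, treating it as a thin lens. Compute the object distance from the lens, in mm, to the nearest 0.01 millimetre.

With m = dᵢ/dₒ and 1/f = 1/dₒ + 1/dᵢ, substituting dᵢ = m·dₒ gives 1/f = (1 + 1/m)/dₒ, hence dₒ = f·(1 + 1/m).
dₒ = 112 × (1 + 1/2.739) = 112 × 1.36510 ≈ 152.891 mm.

152.89 mm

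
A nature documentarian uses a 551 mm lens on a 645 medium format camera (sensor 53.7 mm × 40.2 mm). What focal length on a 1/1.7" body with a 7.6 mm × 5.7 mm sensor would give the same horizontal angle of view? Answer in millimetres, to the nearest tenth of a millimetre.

78.0 mm

Equal angle of view means equal width/f ratio, so f₂ = f₁ · (width₂/width₁) = 551 × 7.6/53.7.
f₂ = 551 × 0.14153 ≈ 77.981 mm.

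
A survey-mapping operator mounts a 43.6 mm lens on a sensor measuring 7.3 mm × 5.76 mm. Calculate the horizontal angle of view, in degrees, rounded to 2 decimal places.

9.57°

Angle of view α = 2·arctan(w/2f) with w = 7.3 mm and f = 43.6 mm.
w/2f = 0.08372; arctan(0.08372) ≈ 4.7854°, so α ≈ 9.5708°.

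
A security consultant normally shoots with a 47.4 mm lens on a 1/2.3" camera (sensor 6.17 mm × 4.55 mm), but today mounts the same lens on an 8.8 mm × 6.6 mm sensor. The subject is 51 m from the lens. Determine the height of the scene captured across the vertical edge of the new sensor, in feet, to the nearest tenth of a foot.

23.3 ft

The focal length stays 47.4 mm; the relevant sensor dimension is now h = 6.6 mm. Object distance dₒ = 51 m = 51000 mm.
Thin-lens field height W = h·(dₒ − f)/f = 6.6 × (51000 − 47.4)/47.4 ≈ 7094.666 mm = 7094.666/304.8 ft = 23.2765 ft.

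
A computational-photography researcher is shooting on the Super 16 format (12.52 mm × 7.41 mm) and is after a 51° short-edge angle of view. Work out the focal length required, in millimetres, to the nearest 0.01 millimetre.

7.77 mm

From α = 2·arctan(h/2f) we get f = h / (2·tan(α/2)).
With h = 7.41 mm and α/2 = 25.5°, tan(α/2) ≈ 0.47698, so f ≈ 7.41 / 0.95395 ≈ 7.7677 mm.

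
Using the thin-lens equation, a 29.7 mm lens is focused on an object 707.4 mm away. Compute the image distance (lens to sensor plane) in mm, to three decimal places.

31.002 mm

1/dᵢ = 1/f − 1/dₒ = 1/29.7 − 1/707.4 = 0.0322564 mm⁻¹.
dᵢ = 1/0.0322564 ≈ 31.0016 mm.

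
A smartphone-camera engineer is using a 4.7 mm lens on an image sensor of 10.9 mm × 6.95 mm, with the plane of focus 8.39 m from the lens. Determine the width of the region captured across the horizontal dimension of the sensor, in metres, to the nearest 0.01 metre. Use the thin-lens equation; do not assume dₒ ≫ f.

19.45 m

dₒ: 8.39 m = 8390 mm.
Similar triangles through the lens centre give W/dₒ = w/dᵢ; with 1/f = 1/dₒ + 1/dᵢ this gives W = w·(dₒ − f)/f.
W = 10.9 mm × (8390 − 4.7) / 4.7 = 10.9 × 1784.1064 ≈ 19446.760 mm = 19.4468 m.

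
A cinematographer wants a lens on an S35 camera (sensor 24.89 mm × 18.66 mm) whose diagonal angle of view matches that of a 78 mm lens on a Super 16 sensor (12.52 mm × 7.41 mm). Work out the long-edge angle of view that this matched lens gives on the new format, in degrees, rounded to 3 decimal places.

Sensor diagonal = √(12.52² + 7.41²) = √211.6585 ≈ 14.5485 mm.
Sensor diagonal = √(24.89² + 18.66²) = √967.7077 ≈ 31.1080 mm.
Equal diagonal AOV ⇒ f₂ = f₁ · 31.1080/14.5485 = 78 × 2.13823 ≈ 166.7819 mm.
Long-edge AOV on the new format = 2·arctan(24.89 / (2 × 166.7819)) = 2·arctan(0.07462) ≈ 8.5348°.

8.535°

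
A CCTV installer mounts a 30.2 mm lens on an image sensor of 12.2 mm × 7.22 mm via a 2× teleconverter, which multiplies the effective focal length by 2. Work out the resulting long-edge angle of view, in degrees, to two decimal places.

11.53°

Effective focal length f = 30.2 × 2 = 60.4 mm.
α = 2·arctan(12.2 / (2 × 60.4)) = 2·arctan(0.10099) ≈ 11.5339°.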